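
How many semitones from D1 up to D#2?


Absolute semitone position = octave×12 + chromatic position
D1: 1×12 + 2 = 14
D#2: 2×12 + 3 = 27
Difference = 27 - 14 = 13
= 13 semitones


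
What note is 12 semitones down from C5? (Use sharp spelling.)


Solution.
C5: chromatic position 0 in octave 5 → absolute = 5×12 + 0 = 60
Transpose down 12: 60 - 12 = 48
48 = 4×12 + 0 → C in octave 4
Result = C4


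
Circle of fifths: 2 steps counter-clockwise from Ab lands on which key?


Step by step:
Each counter-clockwise step moves down a perfect 5th (= up a perfect 4th)
From Ab: Ab → Db → F#/Gb
= F#/Gb


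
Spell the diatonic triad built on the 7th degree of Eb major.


Eb major scale: Eb F G Ab Bb C D
Diatonic triad on degree 7 stacks scale notes 7, 2, 4: D F Ab
D→F = 3 semitones; D→Ab = 6 semitones → diminished triad
= D F Ab (diminished)


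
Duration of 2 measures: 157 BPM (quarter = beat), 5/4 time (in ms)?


Reasoning:
Quarter-note beat duration = 60000 / 157 ms
Beats per measure (5/4) = 5
One measure = 5 × 60000 / 157 = 300000 / 157 ms
2 measures = 2 × 300000 / 157 = 600000 / 157
= 3821.7 ms


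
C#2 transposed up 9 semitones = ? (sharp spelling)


Let's work it out.
C#2: chromatic position 1 in octave 2 → absolute = 2×12 + 1 = 25
Transpose up 9: 25 + 9 = 34
34 = 2×12 + 10 → A# in octave 2
Result = A#2


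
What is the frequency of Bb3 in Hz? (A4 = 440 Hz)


Reasoning:
f = 440 × 2^(n/12) where n = semitones from A4
Bb3: -11 semitones from A4
f = 440 × 2^(-11/12)
f = 233.08 Hz


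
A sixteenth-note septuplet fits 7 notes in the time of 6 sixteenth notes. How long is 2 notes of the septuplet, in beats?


Step by step:
Septuplet: 7 notes occupy the space of 6 sixteenth notes
Space = 6 × 1/4 = 3/2 beats
Each septuplet note = 3/2 / 7 = 3/14 beats
2 notes = 2 × 3/14 = 3/7
= 3/7 beats


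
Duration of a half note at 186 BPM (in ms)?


Reasoning:
One quarter-note beat = 60000 / BPM = 60000 / 186 ms
Half note = 2 × quarter note
Duration = 2 × 60000 / 186 = 120000 / 186
= 645.2 ms


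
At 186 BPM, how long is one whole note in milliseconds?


One quarter-note beat = 60000 / BPM = 60000 / 186 ms
Whole note = 4 × quarter note
Duration = 4 × 60000 / 186 = 240000 / 186
= 1290.3 ms


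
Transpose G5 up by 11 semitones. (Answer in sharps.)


Solution.
G5: chromatic position 7 in octave 5 → absolute = 5×12 + 7 = 67
Transpose up 11: 67 + 11 = 78
78 = 6×12 + 6 → F# in octave 6
Result = F#6


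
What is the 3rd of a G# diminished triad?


Step by step:
Diminished triad = root + minor 3rd (3 semitones) + diminished 5th (6 semitones)
A triad on G# stacks thirds, so the chord tones use letter names G-B-D
Root: G#
Minor 3rd above G#: B
Diminished 5th above G#: D
The 3rd = B


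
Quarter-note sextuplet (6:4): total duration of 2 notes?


Solution.
Sextuplet: 6 notes occupy the space of 4 quarter notes
Space = 4 × 1 = 4 beats
Each sextuplet note = 4 / 6 = 2/3 beats
2 notes = 2 × 2/3 = 4/3
= 4/3 beats


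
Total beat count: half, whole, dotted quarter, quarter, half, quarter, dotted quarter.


Beat values:
  half = 2 beats
  whole = 4 beats
  dotted quarter = 1.5 beats
  quarter = 1 beat
  half = 2 beats
  quarter = 1 beat
  dotted quarter = 1.5 beats
Sum = 2 + 4 + 1.5 + 1 + 2 + 1 + 1.5
= 13 beats


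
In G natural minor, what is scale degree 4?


Reasoning:
Natural minor scale pattern: W-H-W-W-H-W-W (2-1-2-2-1-2-2 semitones)
Starting from G:
  G + 2 semitones → A
  A + 1 semitone → Bb
  Bb + 2 semitones → C
  C + 2 semitones → D
  D + 1 semitone → Eb
  Eb + 2 semitones → F
  F + 2 semitones → G
Scale: G A Bb C D Eb F
Degree 4 = C


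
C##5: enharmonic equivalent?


Let's work it out.
Enharmonic notes sound the same pitch but are spelled with different letter names
C## and D name the same pitch class
= D5


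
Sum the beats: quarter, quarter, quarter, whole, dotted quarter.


Beat values:
  quarter = 1 beat
  quarter = 1 beat
  quarter = 1 beat
  whole = 4 beats
  dotted quarter = 1.5 beats
Sum = 1 + 1 + 1 + 4 + 1.5
= 8.5 beats


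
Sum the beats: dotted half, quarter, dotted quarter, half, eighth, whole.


Beat values:
  dotted half = 3 beats
  quarter = 1 beat
  dotted quarter = 1.5 beats
  half = 2 beats
  eighth = 0.5 beats
  whole = 4 beats
Sum = 3 + 1 + 1.5 + 2 + 0.5 + 4
= 12 beats


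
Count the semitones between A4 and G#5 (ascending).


Absolute semitone position = octave×12 + chromatic position
A4: 4×12 + 9 = 57
G#5: 5×12 + 8 = 68
Difference = 68 - 57 = 11
= 11 semitones


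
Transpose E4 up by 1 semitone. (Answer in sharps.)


E4: chromatic position 4 in octave 4 → absolute = 4×12 + 4 = 52
Transpose up 1: 52 + 1 = 53
53 = 4×12 + 5 → F in octave 4
Result = F4


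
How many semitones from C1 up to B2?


Let's work it out.
Absolute semitone position = octave×12 + chromatic position
C1: 1×12 + 0 = 12
B2: 2×12 + 11 = 35
Difference = 35 - 12 = 23
= 23 semitones


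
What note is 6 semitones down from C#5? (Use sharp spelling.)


Let's work it out.
C#5: chromatic position 1 in octave 5 → absolute = 5×12 + 1 = 61
Transpose down 6: 61 - 6 = 55
55 = 4×12 + 7 → G in octave 4
Result = G4


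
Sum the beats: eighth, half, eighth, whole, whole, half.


Reasoning:
Beat values:
  eighth = 0.5 beats
  half = 2 beats
  eighth = 0.5 beats
  whole = 4 beats
  whole = 4 beats
  half = 2 beats
Sum = 0.5 + 2 + 0.5 + 4 + 4 + 2
= 13 beats


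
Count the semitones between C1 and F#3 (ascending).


Absolute semitone position = octave×12 + chromatic position
C1: 1×12 + 0 = 12
F#3: 3×12 + 6 = 42
Difference = 42 - 12 = 30
= 30 semitones


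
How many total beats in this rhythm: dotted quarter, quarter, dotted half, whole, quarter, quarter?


Beat values:
  dotted quarter = 1.5 beats
  quarter = 1 beat
  dotted half = 3 beats
  whole = 4 beats
  quarter = 1 beat
  quarter = 1 beat
Sum = 1.5 + 1 + 3 + 4 + 1 + 1
= 11.5 beats


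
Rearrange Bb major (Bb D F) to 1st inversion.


Solution.
Root position: Bb D F
1st inversion: move root up an octave
Bass note: D
Notes (bottom to top) = D F Bb


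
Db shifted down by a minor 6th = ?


Step by step:
minor 6th: 6 letter names, 8 semitones
Letter: D - 5 → F
Pitch: Db - 8 semitones, spelled as an F → F
= F


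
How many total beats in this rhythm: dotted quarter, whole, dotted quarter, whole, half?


Let's work it out.
Beat values:
  dotted quarter = 1.5 beats
  whole = 4 beats
  dotted quarter = 1.5 beats
  whole = 4 beats
  half = 2 beats
Sum = 1.5 + 4 + 1.5 + 4 + 2
= 13 beats


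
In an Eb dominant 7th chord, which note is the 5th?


Dominant 7th chord = root + major 3rd + perfect 5th + minor 7th
Seventh chords stack in thirds, so the letter names are E-G-B-D
Root: Eb
Major 3rd above Eb: G
Perfect 5th above Eb: Bb
Minor 7th above Eb: Db
The 5th = Bb


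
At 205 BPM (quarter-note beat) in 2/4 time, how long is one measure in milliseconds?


Quarter-note beat duration = 60000 / 205 ms
Beats per measure (2/4) = 2
One measure = 2 × 60000 / 205 = 120000 / 205 ms
= 585.4 ms


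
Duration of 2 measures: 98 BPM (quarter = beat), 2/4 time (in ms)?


Solution.
Quarter-note beat duration = 60000 / 98 ms
Beats per measure (2/4) = 2
One measure = 2 × 60000 / 98 = 120000 / 98 ms
2 measures = 2 × 120000 / 98 = 240000 / 98
= 2449.0 ms


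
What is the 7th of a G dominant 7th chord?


Reasoning:
Dominant 7th chord = root + major 3rd + perfect 5th + minor 7th
Seventh chords stack in thirds, so the letter names are G-B-D-F
Root: G
Major 3rd above G: B
Perfect 5th above G: D
Minor 7th above G: F
The 7th = F


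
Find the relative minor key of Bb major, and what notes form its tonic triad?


Let's work it out.
The relative minor shares the major's key signature and starts on its 6th degree
6th degree = a major 6th above the tonic; a major 6th above Bb is G
→ relative minor of Bb major is G minor
Tonic triad of G minor = root + minor 3rd + perfect 5th = G Bb D
= G minor; triad = G Bb D


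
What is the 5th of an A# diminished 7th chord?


Step by step:
Diminished 7th chord = root + minor 3rd + diminished 5th + diminished 7th
Seventh chords stack in thirds, so the letter names are A-C-E-G
Root: A#
Minor 3rd above A#: C#
Diminished 5th above A#: E
Diminished 7th above A#: G
The 5th = E


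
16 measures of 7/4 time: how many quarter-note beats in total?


Time signature 7/4: the bottom number 4 means the quarter note gets one count
The top number 7 means 7 quarter-note beats per measure
Total = 7 × 16 measures
= 112 quarter-note beats


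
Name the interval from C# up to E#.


Solution.
Letter names: C → E spans 3 letter names → a 3rd
Semitones: C# → E# = 4 half-steps
A 3rd of 4 semitones is a major 3rd
= major 3rd


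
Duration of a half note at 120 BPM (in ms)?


One quarter-note beat = 60000 / BPM = 60000 / 120 ms
Half note = 2 × quarter note
Duration = 2 × 60000 / 120 = 120000 / 120
= 1000.0 ms


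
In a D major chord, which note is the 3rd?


Major triad = root + major 3rd (4 semitones) + perfect 5th (7 semitones)
A triad on D stacks thirds, so the chord tones use letter names D-F-A
Root: D
Major 3rd above D: F#
Perfect 5th above D: A
The 3rd = F#


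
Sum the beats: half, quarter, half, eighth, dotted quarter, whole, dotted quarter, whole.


Working:
Beat values:
  half = 2 beats
  quarter = 1 beat
  half = 2 beats
  eighth = 0.5 beats
  dotted quarter = 1.5 beats
  whole = 4 beats
  dotted quarter = 1.5 beats
  whole = 4 beats
Sum = 2 + 1 + 2 + 0.5 + 1.5 + 4 + 1.5 + 4
= 16.5 beats


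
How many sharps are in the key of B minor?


Working:
Sharp minor keys follow the circle of fifths: A(0), E(1), B(2), F#(3), C#(4), G#(5), D#(6), A#(7)
B minor has 2 sharps
Order of sharps: F# C# G# D# A# E# B# → first 2: F#, C#
= 2 sharps


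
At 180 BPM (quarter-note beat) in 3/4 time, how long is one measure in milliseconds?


Reasoning:
Quarter-note beat duration = 60000 / 180 ms
Beats per measure (3/4) = 3
One measure = 3 × 60000 / 180 = 180000 / 180 ms
= 1000.0 ms


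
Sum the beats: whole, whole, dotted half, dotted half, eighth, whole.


Solution.
Beat values:
  whole = 4 beats
  whole = 4 beats
  dotted half = 3 beats
  dotted half = 3 beats
  eighth = 0.5 beats
  whole = 4 beats
Sum = 4 + 4 + 3 + 3 + 0.5 + 4
= 18.5 beats


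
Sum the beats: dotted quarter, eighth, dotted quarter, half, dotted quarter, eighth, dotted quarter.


Solution.
Beat values:
  dotted quarter = 1.5 beats
  eighth = 0.5 beats
  dotted quarter = 1.5 beats
  half = 2 beats
  dotted quarter = 1.5 beats
  eighth = 0.5 beats
  dotted quarter = 1.5 beats
Sum = 1.5 + 0.5 + 1.5 + 2 + 1.5 + 0.5 + 1.5
= 9 beats


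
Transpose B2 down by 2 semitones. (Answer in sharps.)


Step by step:
B2: chromatic position 11 in octave 2 → absolute = 2×12 + 11 = 35
Transpose down 2: 35 - 2 = 33
33 = 2×12 + 9 → A in octave 2
Result = A2


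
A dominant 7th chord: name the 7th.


Solution.
Dominant 7th chord = root + major 3rd + perfect 5th + minor 7th
Seventh chords stack in thirds, so the letter names are A-C-E-G
Root: A
Major 3rd above A: C#
Perfect 5th above A: E
Minor 7th above A: G
The 7th = G


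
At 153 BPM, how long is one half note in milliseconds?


Solution.
One quarter-note beat = 60000 / BPM = 60000 / 153 ms
Half note = 2 × quarter note
Duration = 2 × 60000 / 153 = 120000 / 153
= 784.3 ms


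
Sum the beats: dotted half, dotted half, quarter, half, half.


Working:
Beat values:
  dotted half = 3 beats
  dotted half = 3 beats
  quarter = 1 beat
  half = 2 beats
  half = 2 beats
Sum = 3 + 3 + 1 + 2 + 2
= 11 beats


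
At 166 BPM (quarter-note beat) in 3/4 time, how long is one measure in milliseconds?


Let's work it out.
Quarter-note beat duration = 60000 / 166 ms
Beats per measure (3/4) = 3
One measure = 3 × 60000 / 166 = 180000 / 166 ms
= 1084.3 ms


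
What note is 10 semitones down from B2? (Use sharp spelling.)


Solution.
B2: chromatic position 11 in octave 2 → absolute = 2×12 + 11 = 35
Transpose down 10: 35 - 10 = 25
25 = 2×12 + 1 → C# in octave 2
Result = C#2


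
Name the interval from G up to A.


Step by step:
Letter names: G → A spans 2 letter names → a 2nd
Semitones: G → A = 2 half-steps
A 2nd of 2 semitones is a major 2nd
= major 2nd


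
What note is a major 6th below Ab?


A 6th spans 6 letter names, so from A we land on C
A major 6th = 9 semitones below Ab
Spell C at that pitch: Cb
= Cb


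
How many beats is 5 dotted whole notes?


Solution.
Base whole note = 4 beats
Dot 1 adds half the previous value: +2
One dotted whole = 4 + 2 = 6
5 of them = 5 × 6 = 30
= 30 beats


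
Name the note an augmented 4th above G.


Reasoning:
A 4th spans 4 letter names, so from G we land on C
An augmented 4th = 6 semitones above G
Spell C at that pitch: C#
= C#


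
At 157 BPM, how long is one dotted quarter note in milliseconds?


Solution.
One quarter-note beat = 60000 / BPM = 60000 / 157 ms
Dotted quarter note = 3/2 × quarter note
Duration = 3/2 × 60000 / 157 = 90000 / 157
= 573.2 ms


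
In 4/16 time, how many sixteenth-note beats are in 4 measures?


Let's work it out.
Time signature 4/16: the bottom number 16 means the sixteenth note gets one count
The top number 4 means 4 sixteenth-note beats per measure
Total = 4 × 4 measures
= 16 sixteenth-note beats


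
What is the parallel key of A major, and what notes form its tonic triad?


Step by step:
Parallel keys share the same tonic but differ in mode
A major → parallel is A minor
Tonic triad of A minor = A C E
= A minor; triad = A C E


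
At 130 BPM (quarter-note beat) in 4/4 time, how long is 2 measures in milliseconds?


Working:
Quarter-note beat duration = 60000 / 130 ms
Beats per measure (4/4) = 4
One measure = 4 × 60000 / 130 = 240000 / 130 ms
2 measures = 2 × 240000 / 130 = 480000 / 130
= 3692.3 ms


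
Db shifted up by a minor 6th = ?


Let's work it out.
minor 6th: 6 letter names, 8 semitones
Letter: D + 5 → B
Pitch: Db + 8 semitones, spelled as a B → Bbb
= Bbb


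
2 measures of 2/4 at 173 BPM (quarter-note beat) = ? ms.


Step by step:
Quarter-note beat duration = 60000 / 173 ms
Beats per measure (2/4) = 2
One measure = 2 × 60000 / 173 = 120000 / 173 ms
2 measures = 2 × 120000 / 173 = 240000 / 173
= 1387.3 ms


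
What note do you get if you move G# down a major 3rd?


major 3rd: 3 letter names, 4 semitones
Letter: G - 2 → E
Pitch: G# - 4 semitones, spelled as an E → E
= E


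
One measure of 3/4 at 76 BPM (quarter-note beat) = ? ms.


Let's work it out.
Quarter-note beat duration = 60000 / 76 ms
Beats per measure (3/4) = 3
One measure = 3 × 60000 / 76 = 180000 / 76 ms
= 2368.4 ms


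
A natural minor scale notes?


Let's work it out.
Natural minor scale pattern: W-H-W-W-H-W-W (2-1-2-2-1-2-2 semitones)
Starting from A:
  A + 2 semitones → B
  B + 1 semitone → C
  C + 2 semitones → D
  D + 2 semitones → E
  E + 1 semitone → F
  F + 2 semitones → G
  G + 2 semitones → A
Scale = A B C D E F G


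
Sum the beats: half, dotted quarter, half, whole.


Beat values:
  half = 2 beats
  dotted quarter = 1.5 beats
  half = 2 beats
  whole = 4 beats
Sum = 2 + 1.5 + 2 + 4
= 9.5 beats


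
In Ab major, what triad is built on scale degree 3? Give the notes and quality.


Ab major scale: Ab Bb C Db Eb F G
Diatonic triad on degree 3 stacks scale notes 3, 5, 7: C Eb G
C→Eb = 3 semitones; C→G = 7 semitones → minor triad
= C Eb G (minor)


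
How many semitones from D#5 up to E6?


Step by step:
Absolute semitone position = octave×12 + chromatic position
D#5: 5×12 + 3 = 63
E6: 6×12 + 4 = 76
Difference = 76 - 63 = 13
= 13 semitones


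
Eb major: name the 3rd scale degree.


Reasoning:
Major scale pattern: W-W-H-W-W-W-H (2-2-1-2-2-2-1 semitones)
Starting from Eb:
  Eb + 2 semitones → F
  F + 2 semitones → G
  G + 1 semitone → Ab
  Ab + 2 semitones → Bb
  Bb + 2 semitones → C
  C + 2 semitones → D
  D + 1 semitone → Eb
Scale: Eb F G Ab Bb C D
Degree 3 = G


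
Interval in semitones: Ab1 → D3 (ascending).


Absolute semitone position = octave×12 + chromatic position
Ab1: 1×12 + 8 = 20
D3: 3×12 + 2 = 38
Difference = 38 - 20 = 18
= 18 semitones


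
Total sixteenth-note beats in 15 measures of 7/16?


Step by step:
Time signature 7/16: the bottom number 16 means the sixteenth note gets one count
The top number 7 means 7 sixteenth-note beats per measure
Total = 7 × 15 measures
= 105 sixteenth-note beats


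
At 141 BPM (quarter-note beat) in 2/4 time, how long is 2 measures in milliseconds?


Quarter-note beat duration = 60000 / 141 ms
Beats per measure (2/4) = 2
One measure = 2 × 60000 / 141 = 120000 / 141 ms
2 measures = 2 × 120000 / 141 = 240000 / 141
= 1702.1 ms


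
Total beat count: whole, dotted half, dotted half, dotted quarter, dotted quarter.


Reasoning:
Beat values:
  whole = 4 beats
  dotted half = 3 beats
  dotted half = 3 beats
  dotted quarter = 1.5 beats
  dotted quarter = 1.5 beats
Sum = 4 + 3 + 3 + 1.5 + 1.5
= 13 beats


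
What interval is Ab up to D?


Solution.
Letter names: A → D spans 4 letter names → a 4th
Semitones: Ab → D = 6 half-steps
A 4th of 6 semitones is an augmented 4th
= augmented 4th


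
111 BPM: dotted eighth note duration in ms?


Reasoning:
One quarter-note beat = 60000 / BPM = 60000 / 111 ms
Dotted eighth note = 3/4 × quarter note
Duration = 3/4 × 60000 / 111 = 45000 / 111
= 405.4 ms


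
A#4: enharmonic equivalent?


Working:
Enharmonic notes sound the same pitch but are spelled with different letter names
A# and Bb name the same pitch class
= Bb4


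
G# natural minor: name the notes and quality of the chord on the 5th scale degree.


Working:
G# natural minor scale: G# A# B C# D# E F#
Diatonic triad on degree 5 stacks scale notes 5, 7, 2: D# F# A#
D#→F# = 3 semitones; D#→A# = 7 semitones → minor triad
= D# F# A# (minor)


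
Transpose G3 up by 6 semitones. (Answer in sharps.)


Let's work it out.
G3: chromatic position 7 in octave 3 → absolute = 3×12 + 7 = 43
Transpose up 6: 43 + 6 = 49
49 = 4×12 + 1 → C# in octave 4
Result = C#4


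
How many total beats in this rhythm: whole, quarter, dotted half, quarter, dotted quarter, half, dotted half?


Step by step:
Beat values:
  whole = 4 beats
  quarter = 1 beat
  dotted half = 3 beats
  quarter = 1 beat
  dotted quarter = 1.5 beats
  half = 2 beats
  dotted half = 3 beats
Sum = 4 + 1 + 3 + 1 + 1.5 + 2 + 3
= 15.5 beats


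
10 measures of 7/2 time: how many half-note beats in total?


Time signature 7/2: the bottom number 2 means the half note gets one count
The top number 7 means 7 half-note beats per measure
Total = 7 × 10 measures
= 70 half-note beats


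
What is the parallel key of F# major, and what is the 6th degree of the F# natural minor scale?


Step by step:
Parallel keys share the same tonic but differ in mode
F# major → parallel is F# minor
F# natural minor scale: F# G# A B C# D E
= F# minor; 6th degree = D


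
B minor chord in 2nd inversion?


Step by step:
Root position: B D F#
2nd inversion: move root and 3rd up an octave
Bass note: F#
Notes (bottom to top) = F# B D


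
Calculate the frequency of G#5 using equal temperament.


Step by step:
f = 440 × 2^(n/12) where n = semitones from A4
G#5: 11 semitones from A4
f = 440 × 2^(11/12)
f = 830.61 Hz


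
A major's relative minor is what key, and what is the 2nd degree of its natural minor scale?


Let's work it out.
The relative minor shares the major's key signature and starts on its 6th degree
6th degree = a major 6th above the tonic; a major 6th above A is F#
→ relative minor of A major is F# minor
F# natural minor scale: F# G# A B C# D E
= F# minor; 2nd degree = G#


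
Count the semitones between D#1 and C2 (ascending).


Absolute semitone position = octave×12 + chromatic position
D#1: 1×12 + 3 = 15
C2: 2×12 + 0 = 24
Difference = 24 - 15 = 9
= 9 semitones


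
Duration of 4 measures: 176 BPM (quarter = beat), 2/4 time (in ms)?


Step by step:
Quarter-note beat duration = 60000 / 176 ms
Beats per measure (2/4) = 2
One measure = 2 × 60000 / 176 = 120000 / 176 ms
4 measures = 4 × 120000 / 176 = 480000 / 176
= 2727.3 ms


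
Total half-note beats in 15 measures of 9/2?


Time signature 9/2: the bottom number 2 means the half note gets one count
The top number 9 means 9 half-note beats per measure
Total = 9 × 15 measures
= 135 half-note beats


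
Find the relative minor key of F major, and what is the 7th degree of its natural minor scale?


Working:
The relative minor shares the major's key signature and starts on its 6th degree
6th degree = a major 6th above the tonic; a major 6th above F is D
→ relative minor of F major is D minor
D natural minor scale: D E F G A Bb C
= D minor; 7th degree = C


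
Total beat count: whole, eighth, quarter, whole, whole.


Working:
Beat values:
  whole = 4 beats
  eighth = 0.5 beats
  quarter = 1 beat
  whole = 4 beats
  whole = 4 beats
Sum = 4 + 0.5 + 1 + 4 + 4
= 13.5 beats


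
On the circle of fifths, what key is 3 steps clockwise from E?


Working:
Each clockwise step on the circle of fifths moves up a perfect 5th
From E: E → B → F#/Gb → Db
= Db


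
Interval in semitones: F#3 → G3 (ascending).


Working:
Absolute semitone position = octave×12 + chromatic position
F#3: 3×12 + 6 = 42
G3: 3×12 + 7 = 43
Difference = 43 - 42 = 1
= 1 semitone


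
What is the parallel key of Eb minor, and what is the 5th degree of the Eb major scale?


Parallel keys share the same tonic but differ in mode
Eb minor → parallel is Eb major
Eb major scale: Eb F G Ab Bb C D
= Eb major; 5th degree = Bb


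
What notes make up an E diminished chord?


Let's work it out.
Diminished triad = root + minor 3rd (3 semitones) + diminished 5th (6 semitones)
A triad on E stacks thirds, so the chord tones use letter names E-G-B
Root: E
Minor 3rd above E: G
Diminished 5th above E: Bb
Chord = E G Bb


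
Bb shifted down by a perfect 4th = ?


perfect 4th: 4 letter names, 5 semitones
Letter: B - 3 → F
Pitch: Bb - 5 semitones, spelled as an F → F
= F


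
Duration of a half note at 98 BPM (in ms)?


Step by step:
One quarter-note beat = 60000 / BPM = 60000 / 98 ms
Half note = 2 × quarter note
Duration = 2 × 60000 / 98 = 120000 / 98
= 1224.5 ms


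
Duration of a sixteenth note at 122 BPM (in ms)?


Step by step:
One quarter-note beat = 60000 / BPM = 60000 / 122 ms
Sixteenth note = 1/4 × quarter note
Duration = 1/4 × 60000 / 122 = 15000 / 122
= 123.0 ms


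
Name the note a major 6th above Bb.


Reasoning:
A 6th spans 6 letter names, so from B we land on G
A major 6th = 9 semitones above Bb
Spell G at that pitch: G
= G


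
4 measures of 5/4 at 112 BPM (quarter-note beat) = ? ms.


Quarter-note beat duration = 60000 / 112 ms
Beats per measure (5/4) = 5
One measure = 5 × 60000 / 112 = 300000 / 112 ms
4 measures = 4 × 300000 / 112 = 1200000 / 112
= 10714.3 ms


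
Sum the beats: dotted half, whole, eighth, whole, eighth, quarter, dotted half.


Reasoning:
Beat values:
  dotted half = 3 beats
  whole = 4 beats
  eighth = 0.5 beats
  whole = 4 beats
  eighth = 0.5 beats
  quarter = 1 beat
  dotted half = 3 beats
Sum = 3 + 4 + 0.5 + 4 + 0.5 + 1 + 3
= 16 beats


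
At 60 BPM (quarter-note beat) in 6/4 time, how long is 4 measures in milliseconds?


Reasoning:
Quarter-note beat duration = 60000 / 60 ms
Beats per measure (6/4) = 6
One measure = 6 × 60000 / 60 = 360000 / 60 ms
4 measures = 4 × 360000 / 60 = 1440000 / 60
= 24000.0 ms


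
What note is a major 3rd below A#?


A 3rd spans 3 letter names, so from A we land on F
A major 3rd = 4 semitones below A#
Spell F at that pitch: F#
= F#


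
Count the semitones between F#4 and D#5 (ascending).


Absolute semitone position = octave×12 + chromatic position
F#4: 4×12 + 6 = 54
D#5: 5×12 + 3 = 63
Difference = 63 - 54 = 9
= 9 semitones


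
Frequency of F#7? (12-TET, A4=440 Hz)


f = 440 × 2^(n/12) where n = semitones from A4
F#7: 33 semitones from A4
f = 440 × 2^(33/12)
f = 2959.96 Hz


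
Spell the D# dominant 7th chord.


Step by step:
Dominant 7th chord = root + major 3rd + perfect 5th + minor 7th
Seventh chords stack in thirds, so the letter names are D-F-A-C
Root: D#
Major 3rd above D#: F##
Perfect 5th above D#: A#
Minor 7th above D#: C#
Chord = D# F## A# C#


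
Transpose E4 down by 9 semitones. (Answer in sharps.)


Reasoning:
E4: chromatic position 4 in octave 4 → absolute = 4×12 + 4 = 52
Transpose down 9: 52 - 9 = 43
43 = 3×12 + 7 → G in octave 3
Result = G3


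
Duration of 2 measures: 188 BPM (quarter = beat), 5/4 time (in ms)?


Working:
Quarter-note beat duration = 60000 / 188 ms
Beats per measure (5/4) = 5
One measure = 5 × 60000 / 188 = 300000 / 188 ms
2 measures = 2 × 300000 / 188 = 600000 / 188
= 3191.5 ms


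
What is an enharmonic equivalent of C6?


Let's work it out.
Enharmonic notes sound the same pitch but are spelled with different letter names
C and B# name the same pitch class
Octave numbers change at C, so C6 = B#5
= B#5


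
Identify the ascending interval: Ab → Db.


Letter names: A → D spans 4 letter names → a 4th
Semitones: Ab → Db = 5 half-steps
A 4th of 5 semitones is a perfect 4th
= perfect 4th


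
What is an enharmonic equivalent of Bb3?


Solution.
Enharmonic notes sound the same pitch but are spelled with different letter names
Bb and A# name the same pitch class
= A#3


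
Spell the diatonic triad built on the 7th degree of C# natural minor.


Reasoning:
C# natural minor scale: C# D# E F# G# A B
Diatonic triad on degree 7 stacks scale notes 7, 2, 4: B D# F#
B→D# = 4 semitones; B→F# = 7 semitones → major triad
= B D# F# (major)


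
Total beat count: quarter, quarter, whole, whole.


Let's work it out.
Beat values:
  quarter = 1 beat
  quarter = 1 beat
  whole = 4 beats
  whole = 4 beats
Sum = 1 + 1 + 4 + 4
= 10 beats


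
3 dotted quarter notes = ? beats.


Base quarter note = 1 beat
Dot 1 adds half the previous value: +1/2
One dotted quarter = 1 + 1/2 = 3/2
3 of them = 3 × 3/2 = 9/2
= 9/2 beats


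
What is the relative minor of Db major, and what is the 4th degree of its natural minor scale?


The relative minor shares the major's key signature and starts on its 6th degree
6th degree = a major 6th above the tonic; a major 6th above Db is Bb
→ relative minor of Db major is Bb minor
Bb natural minor scale: Bb C Db Eb F Gb Ab
= Bb minor; 4th degree = Eb


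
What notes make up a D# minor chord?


Working:
Minor triad = root + minor 3rd (3 semitones) + perfect 5th (7 semitones)
A triad on D# stacks thirds, so the chord tones use letter names D-F-A
Root: D#
Minor 3rd above D#: F#
Perfect 5th above D#: A#
Chord = D# F# A#


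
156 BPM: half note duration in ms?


Working:
One quarter-note beat = 60000 / BPM = 60000 / 156 ms
Half note = 2 × quarter note
Duration = 2 × 60000 / 156 = 120000 / 156
= 769.2 ms


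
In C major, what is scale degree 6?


Let's work it out.
Major scale pattern: W-W-H-W-W-W-H (2-2-1-2-2-2-1 semitones)
Starting from C:
  C + 2 semitones → D
  D + 2 semitones → E
  E + 1 semitone → F
  F + 2 semitones → G
  G + 2 semitones → A
  A + 2 semitones → B
  B + 1 semitone → C
Scale: C D E F G A B
Degree 6 = A


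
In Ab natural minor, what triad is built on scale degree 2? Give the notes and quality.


Step by step:
Ab natural minor scale: Ab Bb Cb Db Eb Fb Gb
Diatonic triad on degree 2 stacks scale notes 2, 4, 6: Bb Db Fb
Bb→Db = 3 semitones; Bb→Fb = 6 semitones → diminished triad
= Bb Db Fb (diminished)


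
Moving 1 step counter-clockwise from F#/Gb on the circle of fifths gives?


Each counter-clockwise step moves down a perfect 5th (= up a perfect 4th)
From F#/Gb: F#/Gb → B
= B


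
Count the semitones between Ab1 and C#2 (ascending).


Working:
Absolute semitone position = octave×12 + chromatic position
Ab1: 1×12 + 8 = 20
C#2: 2×12 + 1 = 25
Difference = 25 - 20 = 5
= 5 semitones


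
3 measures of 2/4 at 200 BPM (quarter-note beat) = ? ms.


Quarter-note beat duration = 60000 / 200 ms
Beats per measure (2/4) = 2
One measure = 2 × 60000 / 200 = 120000 / 200 ms
3 measures = 3 × 120000 / 200 = 360000 / 200
= 1800.0 ms


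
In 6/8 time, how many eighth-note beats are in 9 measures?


Step by step:
Time signature 6/8: the bottom number 8 means the eighth note gets one count
The top number 6 means 6 eighth-note beats per measure
Total = 6 × 9 measures
= 54 eighth-note beats


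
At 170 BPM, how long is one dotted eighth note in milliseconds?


One quarter-note beat = 60000 / BPM = 60000 / 170 ms
Dotted eighth note = 3/4 × quarter note
Duration = 3/4 × 60000 / 170 = 45000 / 170
= 264.7 ms


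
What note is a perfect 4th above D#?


Let's work it out.
A 4th spans 4 letter names, so from D we land on G
A perfect 4th = 5 semitones above D#
Spell G at that pitch: G#
= G#


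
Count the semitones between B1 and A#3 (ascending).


Let's work it out.
Absolute semitone position = octave×12 + chromatic position
B1: 1×12 + 11 = 23
A#3: 3×12 + 10 = 46
Difference = 46 - 23 = 23
= 23 semitones


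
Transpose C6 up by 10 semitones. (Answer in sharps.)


Reasoning:
C6: chromatic position 0 in octave 6 → absolute = 6×12 + 0 = 72
Transpose up 10: 72 + 10 = 82
82 = 6×12 + 10 → A# in octave 6
Result = A#6


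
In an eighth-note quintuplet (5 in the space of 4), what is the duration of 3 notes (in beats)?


Reasoning:
Quintuplet: 5 notes occupy the space of 4 eighth notes
Space = 4 × 1/2 = 2 beats
Each quintuplet note = 2 / 5 = 2/5 beats
3 notes = 3 × 2/5 = 6/5
= 6/5 beats


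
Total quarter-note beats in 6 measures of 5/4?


Let's work it out.
Time signature 5/4: the bottom number 4 means the quarter note gets one count
The top number 5 means 5 quarter-note beats per measure
Total = 5 × 6 measures
= 30 quarter-note beats


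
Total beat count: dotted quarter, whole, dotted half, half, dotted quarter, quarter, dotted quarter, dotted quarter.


Step by step:
Beat values:
  dotted quarter = 1.5 beats
  whole = 4 beats
  dotted half = 3 beats
  half = 2 beats
  dotted quarter = 1.5 beats
  quarter = 1 beat
  dotted quarter = 1.5 beats
  dotted quarter = 1.5 beats
Sum = 1.5 + 4 + 3 + 2 + 1.5 + 1 + 1.5 + 1.5
= 16 beats


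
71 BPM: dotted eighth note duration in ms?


Step by step:
One quarter-note beat = 60000 / BPM = 60000 / 71 ms
Dotted eighth note = 3/4 × quarter note
Duration = 3/4 × 60000 / 71 = 45000 / 71
= 633.8 ms


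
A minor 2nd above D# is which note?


A 2nd spans 2 letter names, so from D we land on E
A minor 2nd = 1 semitone above D#
Spell E at that pitch: E
= E


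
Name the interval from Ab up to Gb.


Solution.
Letter names: A → G spans 7 letter names → a 7th
Semitones: Ab → Gb = 10 half-steps
A 7th of 10 semitones is a minor 7th
= minor 7th


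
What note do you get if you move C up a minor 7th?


minor 7th: 7 letter names, 10 semitones
Letter: C + 6 → B
Pitch: C + 10 semitones, spelled as a B → Bb
= Bb


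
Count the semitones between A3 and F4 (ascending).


Let's work it out.
Absolute semitone position = octave×12 + chromatic position
A3: 3×12 + 9 = 45
F4: 4×12 + 5 = 53
Difference = 53 - 45 = 8
= 8 semitones


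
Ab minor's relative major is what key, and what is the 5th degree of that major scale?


Let's work it out.
The relative major shares the key signature and is a minor 3rd above the minor tonic
A minor 3rd above Ab is Cb
→ relative major of Ab minor is Cb major
Cb major scale: Cb Db Eb Fb Gb Ab Bb
= Cb major; 5th degree = Gb


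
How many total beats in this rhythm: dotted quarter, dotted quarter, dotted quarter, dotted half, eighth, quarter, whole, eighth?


Let's work it out.
Beat values:
  dotted quarter = 1.5 beats
  dotted quarter = 1.5 beats
  dotted quarter = 1.5 beats
  dotted half = 3 beats
  eighth = 0.5 beats
  quarter = 1 beat
  whole = 4 beats
  eighth = 0.5 beats
Sum = 1.5 + 1.5 + 1.5 + 3 + 0.5 + 1 + 4 + 0.5
= 13.5 beats


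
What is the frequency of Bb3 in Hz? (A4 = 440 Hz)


Reasoning:
f = 440 × 2^(n/12) where n = semitones from A4
Bb3: -11 semitones from A4
f = 440 × 2^(-11/12)
f = 233.08 Hz


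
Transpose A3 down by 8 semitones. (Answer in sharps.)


A3: chromatic position 9 in octave 3 → absolute = 3×12 + 9 = 45
Transpose down 8: 45 - 8 = 37
37 = 3×12 + 1 → C# in octave 3
Result = C#3


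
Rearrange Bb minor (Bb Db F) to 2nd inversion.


Solution.
Root position: Bb Db F
2nd inversion: move root and 3rd up an octave
Bass note: F
Notes (bottom to top) = F Bb Db


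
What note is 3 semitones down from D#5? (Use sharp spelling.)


Step by step:
D#5: chromatic position 3 in octave 5 → absolute = 5×12 + 3 = 63
Transpose down 3: 63 - 3 = 60
60 = 5×12 + 0 → C in octave 5
Result = C5


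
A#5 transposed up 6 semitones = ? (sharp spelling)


Reasoning:
A#5: chromatic position 10 in octave 5 → absolute = 5×12 + 10 = 70
Transpose up 6: 70 + 6 = 76
76 = 6×12 + 4 → E in octave 6
Result = E6


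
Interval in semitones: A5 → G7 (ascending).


Absolute semitone position = octave×12 + chromatic position
A5: 5×12 + 9 = 69
G7: 7×12 + 7 = 91
Difference = 91 - 69 = 22
= 22 semitones


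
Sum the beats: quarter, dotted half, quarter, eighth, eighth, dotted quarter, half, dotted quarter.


Solution.
Beat values:
  quarter = 1 beat
  dotted half = 3 beats
  quarter = 1 beat
  eighth = 0.5 beats
  eighth = 0.5 beats
  dotted quarter = 1.5 beats
  half = 2 beats
  dotted quarter = 1.5 beats
Sum = 1 + 3 + 1 + 0.5 + 0.5 + 1.5 + 2 + 1.5
= 11 beats


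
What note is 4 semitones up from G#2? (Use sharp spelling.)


Solution.
G#2: chromatic position 8 in octave 2 → absolute = 2×12 + 8 = 32
Transpose up 4: 32 + 4 = 36
36 = 3×12 + 0 → C in octave 3
Result = C3


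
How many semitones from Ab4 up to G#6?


Absolute semitone position = octave×12 + chromatic position
Ab4: 4×12 + 8 = 56
G#6: 6×12 + 8 = 80
Difference = 80 - 56 = 24
= 24 semitones


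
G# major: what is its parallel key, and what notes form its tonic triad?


Let's work it out.
Parallel keys share the same tonic but differ in mode
G# major → parallel is G# minor
Tonic triad of G# minor = G# B D#
= G# minor; triad = G# B D#


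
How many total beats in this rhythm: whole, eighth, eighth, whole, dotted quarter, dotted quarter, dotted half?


Beat values:
  whole = 4 beats
  eighth = 0.5 beats
  eighth = 0.5 beats
  whole = 4 beats
  dotted quarter = 1.5 beats
  dotted quarter = 1.5 beats
  dotted half = 3 beats
Sum = 4 + 0.5 + 0.5 + 4 + 1.5 + 1.5 + 3
= 15 beats


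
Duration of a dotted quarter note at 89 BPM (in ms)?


One quarter-note beat = 60000 / BPM = 60000 / 89 ms
Dotted quarter note = 3/2 × quarter note
Duration = 3/2 × 60000 / 89 = 90000 / 89
= 1011.2 ms


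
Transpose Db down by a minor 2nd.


Reasoning:
minor 2nd: 2 letter names, 1 semitones
Letter: D - 1 → C
Pitch: Db - 1 semitones, spelled as a C → C
= C


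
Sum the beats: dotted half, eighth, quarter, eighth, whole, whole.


Working:
Beat values:
  dotted half = 3 beats
  eighth = 0.5 beats
  quarter = 1 beat
  eighth = 0.5 beats
  whole = 4 beats
  whole = 4 beats
Sum = 3 + 0.5 + 1 + 0.5 + 4 + 4
= 13 beats


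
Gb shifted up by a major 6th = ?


Reasoning:
major 6th: 6 letter names, 9 semitones
Letter: G + 5 → E
Pitch: Gb + 9 semitones, spelled as an E → Eb
= Eb


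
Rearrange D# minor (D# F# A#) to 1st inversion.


Solution.
Root position: D# F# A#
1st inversion: move root up an octave
Bass note: F#
Notes (bottom to top) = F# A# D#


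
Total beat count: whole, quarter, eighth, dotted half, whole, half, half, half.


Step by step:
Beat values:
  whole = 4 beats
  quarter = 1 beat
  eighth = 0.5 beats
  dotted half = 3 beats
  whole = 4 beats
  half = 2 beats
  half = 2 beats
  half = 2 beats
Sum = 4 + 1 + 0.5 + 3 + 4 + 2 + 2 + 2
= 18.5 beats


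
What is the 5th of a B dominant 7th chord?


Working:
Dominant 7th chord = root + major 3rd + perfect 5th + minor 7th
Seventh chords stack in thirds, so the letter names are B-D-F-A
Root: B
Major 3rd above B: D#
Perfect 5th above B: F#
Minor 7th above B: A
The 5th = F#


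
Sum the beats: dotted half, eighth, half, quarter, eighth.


Step by step:
Beat values:
  dotted half = 3 beats
  eighth = 0.5 beats
  half = 2 beats
  quarter = 1 beat
  eighth = 0.5 beats
Sum = 3 + 0.5 + 2 + 1 + 0.5
= 7 beats


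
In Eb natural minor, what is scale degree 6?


Solution.
Natural minor scale pattern: W-H-W-W-H-W-W (2-1-2-2-1-2-2 semitones)
Starting from Eb:
  Eb + 2 semitones → F
  F + 1 semitone → Gb
  Gb + 2 semitones → Ab
  Ab + 2 semitones → Bb
  Bb + 1 semitone → Cb
  Cb + 2 semitones → Db
  Db + 2 semitones → Eb
Scale: Eb F Gb Ab Bb Cb Db
Degree 6 = Cb


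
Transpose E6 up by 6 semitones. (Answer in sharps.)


Let's work it out.
E6: chromatic position 4 in octave 6 → absolute = 6×12 + 4 = 76
Transpose up 6: 76 + 6 = 82
82 = 6×12 + 10 → A# in octave 6
Result = A#6


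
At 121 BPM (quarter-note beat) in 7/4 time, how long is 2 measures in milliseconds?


Quarter-note beat duration = 60000 / 121 ms
Beats per measure (7/4) = 7
One measure = 7 × 60000 / 121 = 420000 / 121 ms
2 measures = 2 × 420000 / 121 = 840000 / 121
= 6942.1 ms


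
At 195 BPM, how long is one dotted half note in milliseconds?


One quarter-note beat = 60000 / BPM = 60000 / 195 ms
Dotted half note = 3 × quarter note
Duration = 3 × 60000 / 195 = 180000 / 195
= 923.1 ms


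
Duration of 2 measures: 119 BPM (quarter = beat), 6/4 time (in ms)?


Reasoning:
Quarter-note beat duration = 60000 / 119 ms
Beats per measure (6/4) = 6
One measure = 6 × 60000 / 119 = 360000 / 119 ms
2 measures = 2 × 360000 / 119 = 720000 / 119
= 6050.4 ms


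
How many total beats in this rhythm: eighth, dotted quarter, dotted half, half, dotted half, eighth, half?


Beat values:
  eighth = 0.5 beats
  dotted quarter = 1.5 beats
  dotted half = 3 beats
  half = 2 beats
  dotted half = 3 beats
  eighth = 0.5 beats
  half = 2 beats
Sum = 0.5 + 1.5 + 3 + 2 + 3 + 0.5 + 2
= 12.5 beats


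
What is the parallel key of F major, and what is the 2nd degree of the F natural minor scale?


Reasoning:
Parallel keys share the same tonic but differ in mode
F major → parallel is F minor
F natural minor scale: F G Ab Bb C Db Eb
= F minor; 2nd degree = G


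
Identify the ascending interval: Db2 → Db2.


Letter names: D → D spans 1 letter name → a unison
Semitones: Db2 → Db2 = 0 half-steps
A unison of 0 semitones is a perfect unison
= perfect unison


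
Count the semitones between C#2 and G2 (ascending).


Absolute semitone position = octave×12 + chromatic position
C#2: 2×12 + 1 = 25
G2: 2×12 + 7 = 31
Difference = 31 - 25 = 6
= 6 semitones


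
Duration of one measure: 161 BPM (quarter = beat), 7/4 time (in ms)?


Step by step:
Quarter-note beat duration = 60000 / 161 ms
Beats per measure (7/4) = 7
One measure = 7 × 60000 / 161 = 420000 / 161 ms
= 2608.7 ms


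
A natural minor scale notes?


Natural minor scale pattern: W-H-W-W-H-W-W (2-1-2-2-1-2-2 semitones)
Starting from A:
  A + 2 semitones → B
  B + 1 semitone → C
  C + 2 semitones → D
  D + 2 semitones → E
  E + 1 semitone → F
  F + 2 semitones → G
  G + 2 semitones → A
Scale = A B C D E F G


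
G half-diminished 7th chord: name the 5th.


Reasoning:
Half-diminished 7th chord = root + minor 3rd + diminished 5th + minor 7th
Seventh chords stack in thirds, so the letter names are G-B-D-F
Root: G
Minor 3rd above G: Bb
Diminished 5th above G: Db
Minor 7th above G: F
The 5th = Db
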